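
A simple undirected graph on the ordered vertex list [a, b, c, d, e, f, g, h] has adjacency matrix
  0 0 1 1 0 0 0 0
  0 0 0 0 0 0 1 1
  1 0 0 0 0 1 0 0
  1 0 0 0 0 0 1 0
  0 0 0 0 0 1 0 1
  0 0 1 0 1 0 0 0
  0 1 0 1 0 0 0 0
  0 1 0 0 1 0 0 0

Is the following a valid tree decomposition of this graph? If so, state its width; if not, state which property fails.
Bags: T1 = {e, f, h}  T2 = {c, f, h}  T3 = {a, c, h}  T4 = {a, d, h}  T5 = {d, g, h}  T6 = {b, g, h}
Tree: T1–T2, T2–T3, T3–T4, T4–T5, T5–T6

Yes; width 2.

Vertex coverage: the bags together contain {a, b, c, d, e, f, g, h}, the full vertex set. Edge coverage: each edge of G has both endpoints in at least one bag. Running intersection: for every vertex, the bags containing it form a connected subtree. All three properties hold, so this is a valid tree decomposition of width max|bag| − 1 = 2, and hence tw(G) ≤ 2.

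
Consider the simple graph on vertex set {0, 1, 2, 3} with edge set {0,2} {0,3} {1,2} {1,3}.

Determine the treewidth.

2

A width-2 tree decomposition is:
Bags: B1 = {0, 1, 2}  B2 = {0, 1, 3}
Tree: B1–B2
The largest bag has 3 vertices, giving width 2; this decomposition certifies tw(G) ≤ 2. The edges 1–2–0–3–1 form a cycle, so G is not a tree and its treewidth is at least 2. The upper and lower bounds meet at 2, so that is the treewidth.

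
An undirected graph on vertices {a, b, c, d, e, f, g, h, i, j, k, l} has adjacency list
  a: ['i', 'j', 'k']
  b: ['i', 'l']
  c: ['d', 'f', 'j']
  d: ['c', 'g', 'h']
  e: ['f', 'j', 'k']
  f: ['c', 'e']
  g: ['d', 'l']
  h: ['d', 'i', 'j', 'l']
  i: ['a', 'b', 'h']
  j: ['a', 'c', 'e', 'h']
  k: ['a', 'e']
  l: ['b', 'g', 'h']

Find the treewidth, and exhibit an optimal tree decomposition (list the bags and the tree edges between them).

Treewidth 3.
One such decomposition:
Bags: B1 = {a, e, f, k}  B2 = {a, e, f, j}  B3 = {a, c, f, j}  B4 = {a, c, i, j}  B5 = {c, h, i, j}  B6 = {c, d, h, i}  B7 = {b, d, h, i}  B8 = {b, d, h, l}  B9 = {b, d, g, l}
Tree: B1–B2, B2–B3, B3–B4, B4–B5, B5–B6, B6–B7, B7–B8, B8–B9

Each bag holds 4 vertices, so the decomposition has width 3, which upper-bounds the treewidth. For the lower bound: the 4 vertex sets {e,f,k}, {a}, {j}, {c,d,h,i} are disjoint, each induces a connected subgraph, and every pair is joined by at least one edge of G. Contracting each set to a single vertex therefore yields K_{4} as a minor, and since treewidth is minor-monotone, tw(G) ≥ tw(K_{4}) = 3. The upper and lower bounds meet at 3, so that is the treewidth.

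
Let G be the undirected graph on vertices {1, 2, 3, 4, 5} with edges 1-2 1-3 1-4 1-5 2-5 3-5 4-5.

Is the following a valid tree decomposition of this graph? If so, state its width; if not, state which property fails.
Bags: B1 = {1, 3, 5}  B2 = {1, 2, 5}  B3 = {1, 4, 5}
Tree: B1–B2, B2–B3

Yes; width 2.

Checking the three conditions: (i) the bags cover all of {1, 2, 3, 4, 5}; (ii) for each edge, some bag contains both endpoints; (iii) the bags containing any fixed vertex form a subtree. All hold, so the decomposition is valid with width 3 − 1 = 2.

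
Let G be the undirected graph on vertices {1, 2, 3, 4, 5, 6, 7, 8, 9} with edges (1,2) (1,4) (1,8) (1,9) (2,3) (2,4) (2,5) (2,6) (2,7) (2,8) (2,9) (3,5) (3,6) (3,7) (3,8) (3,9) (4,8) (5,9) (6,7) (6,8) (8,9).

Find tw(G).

A width-3 tree decomposition is:
Bags: B1 = {2, 3, 8, 9}  B2 = {2, 3, 6, 8}  B3 = {1, 2, 8, 9}  B4 = {1, 2, 4, 8}  B5 = {2, 3, 6, 7}  B6 = {2, 3, 5, 9}
Tree: B1–B2, B1–B3, B3–B4, B2–B5, B1–B6
The largest bag has 4 vertices, giving width 3; this decomposition certifies tw(G) ≤ 3. On the other hand G contains the 4-clique {1, 2, 8, 9}. A clique must lie in a single bag of any decomposition, so no decomposition can have width below 3. Hence tw(G) = 3 exactly.

3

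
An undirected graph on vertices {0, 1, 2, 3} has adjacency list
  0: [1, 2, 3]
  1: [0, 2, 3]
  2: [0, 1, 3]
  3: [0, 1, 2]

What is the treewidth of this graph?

A width-3 tree decomposition is:
Bags: B1 = {0, 1, 2, 3}
Tree: (single bag)
A single bag containing all 4 vertices is trivially a valid decomposition of width 3. On the other hand G contains the 4-clique {0, 1, 2, 3}. A clique must lie in a single bag of any decomposition, so no decomposition can have width below 3. The upper and lower bounds meet at 3, so that is the treewidth.

3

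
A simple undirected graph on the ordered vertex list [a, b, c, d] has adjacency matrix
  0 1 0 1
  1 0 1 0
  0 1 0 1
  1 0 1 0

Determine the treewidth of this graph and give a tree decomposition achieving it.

Treewidth 2.
One optimal decomposition is:
Bags: B1 = {a, b, d}  B2 = {b, c, d}
Tree: B1–B2

Each bag holds 3 vertices, so the decomposition has width 2, which upper-bounds the treewidth. Since d–a–b–c–d is a cycle in G, G is not acyclic. Forests are exactly the graphs of treewidth ≤ 1, so tw(G) ≥ 2. The upper and lower bounds meet at 2, so that is the treewidth.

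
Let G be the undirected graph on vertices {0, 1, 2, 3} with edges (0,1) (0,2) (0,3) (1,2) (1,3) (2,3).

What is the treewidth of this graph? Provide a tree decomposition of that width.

With just one bag of size 4, the width is 4 − 1 = 3, so tw(G) ≤ 3. Conversely, {0, 1, 2, 3} is a clique of size 4, and the vertices of any clique must share a bag in every tree decomposition; so some bag has ≥ 4 vertices and tw(G) ≥ 3. Combining the bounds, tw(G) = 3.

Treewidth 3.
One such decomposition:
Bags: B1 = {0, 1, 2, 3}
Tree: (single bag)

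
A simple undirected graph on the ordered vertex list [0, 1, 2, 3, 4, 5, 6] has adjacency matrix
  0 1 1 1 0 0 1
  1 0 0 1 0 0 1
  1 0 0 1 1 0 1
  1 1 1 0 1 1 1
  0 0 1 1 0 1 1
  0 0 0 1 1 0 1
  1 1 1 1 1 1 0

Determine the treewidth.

3

A width-3 tree decomposition is:
Bags: B1 = {0, 1, 3, 6}  B2 = {0, 2, 3, 6}  B3 = {2, 3, 4, 6}  B4 = {3, 4, 5, 6}
Tree: B1–B2, B2–B3, B3–B4
Every bag has size at most 4, so the width is 4 − 1 = 3 and tw(G) ≤ 3. For the lower bound, the 4 vertices {0, 1, 3, 6} are pairwise adjacent, and any tree decomposition puts a clique entirely inside one bag — forcing width ≥ 3. Hence tw(G) = 3 exactly.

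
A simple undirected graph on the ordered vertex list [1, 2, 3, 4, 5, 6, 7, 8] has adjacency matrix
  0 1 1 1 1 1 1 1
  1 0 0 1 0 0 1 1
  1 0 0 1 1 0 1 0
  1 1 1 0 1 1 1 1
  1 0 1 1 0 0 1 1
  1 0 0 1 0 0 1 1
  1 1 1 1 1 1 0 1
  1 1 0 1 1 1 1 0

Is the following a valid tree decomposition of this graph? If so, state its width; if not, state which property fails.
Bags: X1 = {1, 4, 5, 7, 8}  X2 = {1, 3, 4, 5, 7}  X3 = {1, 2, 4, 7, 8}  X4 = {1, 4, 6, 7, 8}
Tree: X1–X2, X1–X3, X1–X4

Checking the three conditions: (i) the bags cover all of {1, 2, 3, 4, 5, 6, 7, 8}; (ii) for each edge, some bag contains both endpoints; (iii) the bags containing any fixed vertex form a subtree. All hold, so the decomposition is valid with width 5 − 1 = 4.

Yes; width 4.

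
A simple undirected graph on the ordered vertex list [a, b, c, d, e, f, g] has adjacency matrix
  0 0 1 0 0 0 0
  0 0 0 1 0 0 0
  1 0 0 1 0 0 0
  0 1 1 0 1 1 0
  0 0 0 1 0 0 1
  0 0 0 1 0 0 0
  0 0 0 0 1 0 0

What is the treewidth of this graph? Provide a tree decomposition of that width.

Treewidth 1.
One such decomposition:
Bags: B1 = {d, e}  B2 = {e, g}  B3 = {b, d}  B4 = {c, d}  B5 = {a, c}  B6 = {d, f}
Tree: B1–B2, B1–B3, B3–B4, B4–B5, B3–B6

The largest bag has 2 vertices, giving width 1; this decomposition certifies tw(G) ≤ 1. G has an edge, so its treewidth is at least 1. Hence tw(G) = 1 exactly.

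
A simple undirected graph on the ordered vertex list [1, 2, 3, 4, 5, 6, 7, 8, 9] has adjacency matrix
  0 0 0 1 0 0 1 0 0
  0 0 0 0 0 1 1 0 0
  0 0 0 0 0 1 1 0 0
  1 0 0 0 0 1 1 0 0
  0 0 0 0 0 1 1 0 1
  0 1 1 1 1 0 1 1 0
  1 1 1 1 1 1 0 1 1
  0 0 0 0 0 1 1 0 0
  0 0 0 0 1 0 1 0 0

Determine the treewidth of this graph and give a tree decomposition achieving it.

Every bag has size at most 3, so the width is 3 − 1 = 2 and tw(G) ≤ 2. Conversely, {1, 4, 7} is a clique of size 3, and the vertices of any clique must share a bag in every tree decomposition; so some bag has ≥ 3 vertices and tw(G) ≥ 2. Combining the bounds, tw(G) = 2.

Treewidth 2.
One optimal decomposition is:
Bags: B1 = {4, 6, 7}  B2 = {1, 4, 7}  B3 = {5, 6, 7}  B4 = {6, 7, 8}  B5 = {3, 6, 7}  B6 = {5, 7, 9}  B7 = {2, 6, 7}
Tree: B1–B2, B1–B3, B3–B4, B1–B5, B3–B6, B3–B7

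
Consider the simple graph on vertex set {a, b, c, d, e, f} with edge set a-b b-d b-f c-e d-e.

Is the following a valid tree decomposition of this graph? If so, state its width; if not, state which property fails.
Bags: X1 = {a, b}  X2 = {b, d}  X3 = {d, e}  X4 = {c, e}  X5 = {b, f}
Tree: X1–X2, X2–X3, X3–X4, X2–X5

Yes; width 1.

Vertex coverage: the bags together contain {a, b, c, d, e, f}, the full vertex set. Edge coverage: each edge of G has both endpoints in at least one bag. Running intersection: for every vertex, the bags containing it form a connected subtree. All three properties hold, so this is a valid tree decomposition of width max|bag| − 1 = 1, and hence tw(G) ≤ 1.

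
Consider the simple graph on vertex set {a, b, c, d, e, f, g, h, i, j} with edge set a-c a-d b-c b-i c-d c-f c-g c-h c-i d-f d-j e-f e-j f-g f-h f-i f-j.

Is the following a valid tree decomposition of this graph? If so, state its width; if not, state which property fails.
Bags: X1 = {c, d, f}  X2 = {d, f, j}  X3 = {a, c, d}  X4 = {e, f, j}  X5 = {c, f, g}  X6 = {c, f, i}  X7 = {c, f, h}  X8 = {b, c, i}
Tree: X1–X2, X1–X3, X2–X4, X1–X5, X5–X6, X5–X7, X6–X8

Yes; width 2.

Vertex coverage: the bags together contain {a, b, c, d, e, f, g, h, i, j}, the full vertex set. Edge coverage: each edge of G has both endpoints in at least one bag. Running intersection: for every vertex, the bags containing it form a connected subtree. All three properties hold, so this is a valid tree decomposition of width max|bag| − 1 = 2, and hence tw(G) ≤ 2.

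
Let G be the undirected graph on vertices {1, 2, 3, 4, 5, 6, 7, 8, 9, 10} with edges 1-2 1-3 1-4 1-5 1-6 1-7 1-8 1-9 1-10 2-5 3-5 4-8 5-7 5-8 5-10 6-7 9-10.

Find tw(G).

2

A width-2 tree decomposition is:
Bags: B1 = {1, 5, 8}  B2 = {1, 4, 8}  B3 = {1, 5, 7}  B4 = {1, 5, 10}  B5 = {1, 3, 5}  B6 = {1, 2, 5}  B7 = {1, 6, 7}  B8 = {1, 9, 10}
Tree: B1–B2, B1–B3, B1–B4, B1–B5, B1–B6, B3–B7, B4–B8
Each bag holds 3 vertices, so the decomposition has width 2, which upper-bounds the treewidth. On the other hand G contains the 3-clique {1, 9, 10}. A clique must lie in a single bag of any decomposition, so no decomposition can have width below 2. Combining the bounds, tw(G) = 2.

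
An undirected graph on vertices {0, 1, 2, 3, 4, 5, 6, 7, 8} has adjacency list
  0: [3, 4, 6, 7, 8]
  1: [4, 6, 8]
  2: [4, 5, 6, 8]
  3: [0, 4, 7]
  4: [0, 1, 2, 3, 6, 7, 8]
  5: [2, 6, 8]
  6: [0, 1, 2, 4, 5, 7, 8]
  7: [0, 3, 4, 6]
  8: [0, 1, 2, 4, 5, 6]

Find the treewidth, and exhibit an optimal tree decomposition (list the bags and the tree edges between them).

The largest bag has 4 vertices, giving width 3; this decomposition certifies tw(G) ≤ 3. Conversely, {0, 3, 4, 7} is a clique of size 4, and the vertices of any clique must share a bag in every tree decomposition; so some bag has ≥ 4 vertices and tw(G) ≥ 3. Combining the bounds, tw(G) = 3.

Treewidth 3.
One optimal decomposition is:
Bags: B1 = {0, 4, 6, 8}  B2 = {2, 4, 6, 8}  B3 = {2, 5, 6, 8}  B4 = {0, 4, 6, 7}  B5 = {0, 3, 4, 7}  B6 = {1, 4, 6, 8}
Tree: B1–B2, B2–B3, B1–B4, B4–B5, B1–B6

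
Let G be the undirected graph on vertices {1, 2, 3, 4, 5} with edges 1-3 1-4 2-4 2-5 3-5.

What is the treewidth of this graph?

2

A width-2 tree decomposition is:
Bags: B1 = {1, 3, 5}  B2 = {1, 2, 5}  B3 = {1, 2, 4}
Tree: B1–B2, B2–B3
The largest bag has 3 vertices, giving width 2; this decomposition certifies tw(G) ≤ 2. The edges 1–3–5–2–4–1 form a cycle, so G is not a tree and its treewidth is at least 2. Combining the bounds, tw(G) = 2.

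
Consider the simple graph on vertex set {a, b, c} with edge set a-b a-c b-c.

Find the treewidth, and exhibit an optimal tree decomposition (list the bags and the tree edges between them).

Treewidth 2.
Bags: B1 = {a, b, c}
Tree: (single bag)

A single bag containing all 3 vertices is trivially a valid decomposition of width 2. For the lower bound, the 3 vertices {a, b, c} are pairwise adjacent, and any tree decomposition puts a clique entirely inside one bag — forcing width ≥ 2. Therefore the treewidth is 2.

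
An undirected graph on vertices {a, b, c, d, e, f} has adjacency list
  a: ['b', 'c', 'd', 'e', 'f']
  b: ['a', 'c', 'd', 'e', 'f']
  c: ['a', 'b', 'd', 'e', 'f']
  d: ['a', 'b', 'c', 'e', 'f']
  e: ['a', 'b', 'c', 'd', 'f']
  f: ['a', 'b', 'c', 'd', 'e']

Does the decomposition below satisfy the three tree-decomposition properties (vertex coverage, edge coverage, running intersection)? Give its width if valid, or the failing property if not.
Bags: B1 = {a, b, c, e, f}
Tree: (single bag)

No — vertex d appears in no bag.

A tree decomposition must satisfy three properties: every vertex lies in some bag; for every edge, both endpoints lie together in some bag; and for every vertex, the bags containing it form a connected subtree. Here vertex d appears in no bag, so the decomposition is invalid.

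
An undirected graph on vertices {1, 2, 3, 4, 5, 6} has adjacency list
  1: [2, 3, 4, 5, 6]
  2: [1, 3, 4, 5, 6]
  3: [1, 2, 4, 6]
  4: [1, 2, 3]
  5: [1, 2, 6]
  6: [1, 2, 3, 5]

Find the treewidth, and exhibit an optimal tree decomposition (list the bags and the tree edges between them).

Every bag has size at most 4, so the width is 4 − 1 = 3 and tw(G) ≤ 3. For the lower bound, the 4 vertices {1, 2, 3, 4} are pairwise adjacent, and any tree decomposition puts a clique entirely inside one bag — forcing width ≥ 3. Hence tw(G) = 3 exactly.

Treewidth 3.
One optimal decomposition is:
Bags: B1 = {1, 2, 5, 6}  B2 = {1, 2, 3, 6}  B3 = {1, 2, 3, 4}
Tree: B1–B2, B2–B3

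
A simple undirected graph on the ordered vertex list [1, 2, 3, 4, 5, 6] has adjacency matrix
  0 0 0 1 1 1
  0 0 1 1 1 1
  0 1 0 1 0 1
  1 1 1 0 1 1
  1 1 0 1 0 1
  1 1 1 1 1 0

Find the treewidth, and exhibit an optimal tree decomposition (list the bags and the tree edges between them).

Treewidth 3.
Bags: B1 = {2, 4, 5, 6}  B2 = {1, 4, 5, 6}  B3 = {2, 3, 4, 6}
Tree: B1–B2, B1–B3

The largest bag has 4 vertices, giving width 3; this decomposition certifies tw(G) ≤ 3. On the other hand G contains the 4-clique {1, 4, 5, 6}. A clique must lie in a single bag of any decomposition, so no decomposition can have width below 3. Combining the bounds, tw(G) = 3.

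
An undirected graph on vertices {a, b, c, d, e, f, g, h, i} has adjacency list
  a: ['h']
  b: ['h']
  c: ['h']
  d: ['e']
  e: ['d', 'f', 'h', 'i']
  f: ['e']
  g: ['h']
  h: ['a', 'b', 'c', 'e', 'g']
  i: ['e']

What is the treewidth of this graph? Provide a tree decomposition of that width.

Treewidth 1.
Bags: B1 = {e, h}  B2 = {e, i}  B3 = {b, h}  B4 = {g, h}  B5 = {d, e}  B6 = {e, f}  B7 = {c, h}  B8 = {a, h}
Tree: B1–B2, B1–B3, B3–B4, B2–B5, B1–B6, B1–B7, B4–B8

Each bag holds 2 vertices, so the decomposition has width 1, which upper-bounds the treewidth. Any graph with an edge has treewidth ≥ 1, and G has the edge e–h. The upper and lower bounds meet at 1, so that is the treewidth.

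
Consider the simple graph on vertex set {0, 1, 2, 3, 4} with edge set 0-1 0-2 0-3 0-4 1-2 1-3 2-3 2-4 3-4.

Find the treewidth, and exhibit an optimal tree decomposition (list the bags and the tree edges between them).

Treewidth 3.
One optimal decomposition is:
Bags: B1 = {0, 2, 3, 4}  B2 = {0, 1, 2, 3}
Tree: B1–B2

Each bag holds 4 vertices, so the decomposition has width 3, which upper-bounds the treewidth. On the other hand G contains the 4-clique {0, 1, 2, 3}. A clique must lie in a single bag of any decomposition, so no decomposition can have width below 3. The upper and lower bounds meet at 3, so that is the treewidth.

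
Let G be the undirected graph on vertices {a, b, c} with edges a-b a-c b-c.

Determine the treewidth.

2

A width-2 tree decomposition is:
Bags: B1 = {a, b, c}
Tree: (single bag)
With just one bag of size 3, the width is 3 − 1 = 2, so tw(G) ≤ 2. Conversely, {a, b, c} is a clique of size 3, and the vertices of any clique must share a bag in every tree decomposition; so some bag has ≥ 3 vertices and tw(G) ≥ 2. Combining the bounds, tw(G) = 2.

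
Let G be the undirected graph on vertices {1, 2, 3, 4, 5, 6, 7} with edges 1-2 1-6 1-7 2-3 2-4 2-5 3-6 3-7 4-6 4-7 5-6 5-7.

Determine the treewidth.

3

A width-3 tree decomposition is:
Bags: B1 = {2, 5, 6, 7}  B2 = {2, 3, 6, 7}  B3 = {2, 4, 6, 7}  B4 = {1, 2, 6, 7}
Tree: B1–B2, B2–B3, B3–B4
The largest bag has 4 vertices, giving width 3; this decomposition certifies tw(G) ≤ 3. For the lower bound: the 4 vertex sets {5,7}, {2,3}, {6}, {4} are disjoint, each induces a connected subgraph, and every pair is joined by at least one edge of G. Contracting each set to a single vertex therefore yields K_{4} as a minor, and since treewidth is minor-monotone, tw(G) ≥ tw(K_{4}) = 3. The upper and lower bounds meet at 3, so that is the treewidth.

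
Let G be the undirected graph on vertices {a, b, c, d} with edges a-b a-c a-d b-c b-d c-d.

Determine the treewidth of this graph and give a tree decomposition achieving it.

A single bag containing all 4 vertices is trivially a valid decomposition of width 3. On the other hand G contains the 4-clique {a, b, c, d}. A clique must lie in a single bag of any decomposition, so no decomposition can have width below 3. Combining the bounds, tw(G) = 3.

Treewidth 3.
One such decomposition:
Bags: B1 = {a, b, c, d}
Tree: (single bag)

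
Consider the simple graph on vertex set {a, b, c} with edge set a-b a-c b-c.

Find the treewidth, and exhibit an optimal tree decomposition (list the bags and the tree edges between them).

A single bag containing all 3 vertices is trivially a valid decomposition of width 2. Conversely, {a, b, c} is a clique of size 3, and the vertices of any clique must share a bag in every tree decomposition; so some bag has ≥ 3 vertices and tw(G) ≥ 2. The upper and lower bounds meet at 2, so that is the treewidth.

Treewidth 2.
One such decomposition:
Bags: B1 = {a, b, c}
Tree: (single bag)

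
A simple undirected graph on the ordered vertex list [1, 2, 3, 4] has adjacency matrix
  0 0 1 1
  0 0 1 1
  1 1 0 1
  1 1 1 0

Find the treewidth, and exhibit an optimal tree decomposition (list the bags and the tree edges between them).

Each bag holds 3 vertices, so the decomposition has width 2, which upper-bounds the treewidth. On the other hand G contains the 3-clique {1, 3, 4}. A clique must lie in a single bag of any decomposition, so no decomposition can have width below 2. Hence tw(G) = 2 exactly.

Treewidth 2.
Bags: B1 = {2, 3, 4}  B2 = {1, 3, 4}
Tree: B1–B2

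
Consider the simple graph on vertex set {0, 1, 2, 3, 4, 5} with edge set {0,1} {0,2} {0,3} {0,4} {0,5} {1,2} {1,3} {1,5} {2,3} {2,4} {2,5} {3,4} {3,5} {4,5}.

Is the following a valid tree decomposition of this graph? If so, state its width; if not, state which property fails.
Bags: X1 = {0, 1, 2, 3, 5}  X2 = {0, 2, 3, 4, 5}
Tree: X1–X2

Yes; width 4.

Checking the three conditions: (i) the bags cover all of {0, 1, 2, 3, 4, 5}; (ii) for each edge, some bag contains both endpoints; (iii) the bags containing any fixed vertex form a subtree. All hold, so the decomposition is valid with width 5 − 1 = 4.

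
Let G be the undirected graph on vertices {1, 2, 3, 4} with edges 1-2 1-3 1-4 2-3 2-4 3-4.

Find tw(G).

3

A width-3 tree decomposition is:
Bags: B1 = {1, 2, 3, 4}
Tree: (single bag)
A single bag containing all 4 vertices is trivially a valid decomposition of width 3. Conversely, {1, 2, 3, 4} is a clique of size 4, and the vertices of any clique must share a bag in every tree decomposition; so some bag has ≥ 4 vertices and tw(G) ≥ 3. Therefore the treewidth is 3.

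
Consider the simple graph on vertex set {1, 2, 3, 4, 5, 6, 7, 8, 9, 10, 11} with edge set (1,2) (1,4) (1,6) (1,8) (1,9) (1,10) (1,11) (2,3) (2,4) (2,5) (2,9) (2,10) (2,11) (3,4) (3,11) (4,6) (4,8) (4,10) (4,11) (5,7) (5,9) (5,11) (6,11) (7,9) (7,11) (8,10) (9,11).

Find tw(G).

A width-3 tree decomposition is:
Bags: B1 = {1, 2, 9, 11}  B2 = {2, 5, 9, 11}  B3 = {1, 2, 4, 11}  B4 = {1, 2, 4, 10}  B5 = {5, 7, 9, 11}  B6 = {2, 3, 4, 11}  B7 = {1, 4, 6, 11}  B8 = {1, 4, 8, 10}
Tree: B1–B2, B1–B3, B3–B4, B2–B5, B3–B6, B3–B7, B4–B8
The largest bag has 4 vertices, giving width 3; this decomposition certifies tw(G) ≤ 3. On the other hand G contains the 4-clique {1, 4, 8, 10}. A clique must lie in a single bag of any decomposition, so no decomposition can have width below 3. Hence tw(G) = 3 exactly.

3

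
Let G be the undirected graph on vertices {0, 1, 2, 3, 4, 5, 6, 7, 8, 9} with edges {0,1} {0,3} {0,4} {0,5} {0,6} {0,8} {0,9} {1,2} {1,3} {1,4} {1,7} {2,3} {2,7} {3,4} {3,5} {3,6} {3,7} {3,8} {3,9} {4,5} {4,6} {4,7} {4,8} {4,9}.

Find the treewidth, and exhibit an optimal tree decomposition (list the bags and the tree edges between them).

Treewidth 3.
Bags: B1 = {0, 1, 3, 4}  B2 = {0, 3, 4, 9}  B3 = {1, 3, 4, 7}  B4 = {0, 3, 4, 6}  B5 = {1, 2, 3, 7}  B6 = {0, 3, 4, 8}  B7 = {0, 3, 4, 5}
Tree: B1–B2, B1–B3, B1–B4, B3–B5, B1–B6, B4–B7

Every bag has size at most 4, so the width is 4 − 1 = 3 and tw(G) ≤ 3. Conversely, {1, 2, 3, 7} is a clique of size 4, and the vertices of any clique must share a bag in every tree decomposition; so some bag has ≥ 4 vertices and tw(G) ≥ 3. Therefore the treewidth is 3.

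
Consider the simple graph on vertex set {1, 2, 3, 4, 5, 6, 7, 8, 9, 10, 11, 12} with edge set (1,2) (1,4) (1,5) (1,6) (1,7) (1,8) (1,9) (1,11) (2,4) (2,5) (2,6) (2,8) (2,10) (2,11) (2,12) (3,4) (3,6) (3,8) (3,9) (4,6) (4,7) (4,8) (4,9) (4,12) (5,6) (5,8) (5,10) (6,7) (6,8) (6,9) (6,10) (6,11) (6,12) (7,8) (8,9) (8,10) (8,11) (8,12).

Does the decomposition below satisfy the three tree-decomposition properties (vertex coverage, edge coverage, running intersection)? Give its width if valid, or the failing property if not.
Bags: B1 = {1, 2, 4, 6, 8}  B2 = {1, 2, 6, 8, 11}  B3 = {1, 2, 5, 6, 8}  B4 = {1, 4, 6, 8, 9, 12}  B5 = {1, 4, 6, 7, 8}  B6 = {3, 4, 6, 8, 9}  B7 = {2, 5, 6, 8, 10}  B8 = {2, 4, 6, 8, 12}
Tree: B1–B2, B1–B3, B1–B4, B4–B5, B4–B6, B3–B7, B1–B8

No — bags containing vertex 12 are not connected in the tree.

A tree decomposition must satisfy three properties: every vertex lies in some bag; for every edge, both endpoints lie together in some bag; and for every vertex, the bags containing it form a connected subtree. Here bags containing vertex 12 are not connected in the tree, so the decomposition is invalid.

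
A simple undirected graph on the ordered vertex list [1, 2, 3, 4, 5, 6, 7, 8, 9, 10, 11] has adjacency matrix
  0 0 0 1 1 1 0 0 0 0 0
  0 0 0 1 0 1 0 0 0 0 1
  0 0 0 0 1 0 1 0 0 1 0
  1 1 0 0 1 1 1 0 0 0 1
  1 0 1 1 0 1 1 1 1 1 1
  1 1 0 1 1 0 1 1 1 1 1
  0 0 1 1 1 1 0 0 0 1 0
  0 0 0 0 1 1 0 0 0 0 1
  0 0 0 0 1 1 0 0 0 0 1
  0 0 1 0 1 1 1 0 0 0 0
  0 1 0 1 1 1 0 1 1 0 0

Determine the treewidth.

3

A width-3 tree decomposition is:
Bags: B1 = {4, 5, 6, 7}  B2 = {4, 5, 6, 11}  B3 = {5, 6, 8, 11}  B4 = {5, 6, 7, 10}  B5 = {1, 4, 5, 6}  B6 = {2, 4, 6, 11}  B7 = {3, 5, 7, 10}  B8 = {5, 6, 9, 11}
Tree: B1–B2, B2–B3, B1–B4, B1–B5, B2–B6, B4–B7, B3–B8
Each bag holds 4 vertices, so the decomposition has width 3, which upper-bounds the treewidth. On the other hand G contains the 4-clique {2, 4, 6, 11}. A clique must lie in a single bag of any decomposition, so no decomposition can have width below 3. Therefore the treewidth is 3.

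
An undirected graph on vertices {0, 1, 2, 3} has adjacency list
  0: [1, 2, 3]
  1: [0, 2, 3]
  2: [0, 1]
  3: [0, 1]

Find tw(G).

2

A width-2 tree decomposition is:
Bags: B1 = {0, 1, 2}  B2 = {0, 1, 3}
Tree: B1–B2
The largest bag has 3 vertices, giving width 2; this decomposition certifies tw(G) ≤ 2. For the lower bound, the 3 vertices {0, 1, 2} are pairwise adjacent, and any tree decomposition puts a clique entirely inside one bag — forcing width ≥ 2. Combining the bounds, tw(G) = 2.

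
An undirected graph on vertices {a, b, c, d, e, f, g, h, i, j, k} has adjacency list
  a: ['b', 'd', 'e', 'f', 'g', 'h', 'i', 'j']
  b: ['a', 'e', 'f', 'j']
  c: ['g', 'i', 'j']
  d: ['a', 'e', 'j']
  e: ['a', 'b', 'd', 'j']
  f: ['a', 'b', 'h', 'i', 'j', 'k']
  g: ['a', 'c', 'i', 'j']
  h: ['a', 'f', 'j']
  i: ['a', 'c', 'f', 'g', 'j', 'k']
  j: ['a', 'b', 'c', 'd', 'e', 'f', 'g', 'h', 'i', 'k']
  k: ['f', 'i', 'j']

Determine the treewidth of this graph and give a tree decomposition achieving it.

Treewidth 3.
One such decomposition:
Bags: B1 = {a, f, i, j}  B2 = {a, b, f, j}  B3 = {f, i, j, k}  B4 = {a, b, e, j}  B5 = {a, g, i, j}  B6 = {a, f, h, j}  B7 = {c, g, i, j}  B8 = {a, d, e, j}
Tree: B1–B2, B1–B3, B2–B4, B1–B5, B1–B6, B5–B7, B4–B8

The largest bag has 4 vertices, giving width 3; this decomposition certifies tw(G) ≤ 3. On the other hand G contains the 4-clique {c, g, i, j}. A clique must lie in a single bag of any decomposition, so no decomposition can have width below 3. Therefore the treewidth is 3.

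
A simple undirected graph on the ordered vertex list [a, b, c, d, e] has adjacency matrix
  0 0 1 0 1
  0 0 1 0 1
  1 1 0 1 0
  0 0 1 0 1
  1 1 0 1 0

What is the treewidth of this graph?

A width-2 tree decomposition is:
Bags: B1 = {c, d, e}  B2 = {b, c, e}  B3 = {a, c, e}
Tree: B1–B2, B2–B3
The largest bag has 3 vertices, giving width 2; this decomposition certifies tw(G) ≤ 2. Since e–d–c–b–e is a cycle in G, G is not acyclic. Forests are exactly the graphs of treewidth ≤ 1, so tw(G) ≥ 2. Combining the bounds, tw(G) = 2.

2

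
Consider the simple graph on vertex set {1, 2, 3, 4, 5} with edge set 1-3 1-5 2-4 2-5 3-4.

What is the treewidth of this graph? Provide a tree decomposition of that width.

Treewidth 2.
One such decomposition:
Bags: B1 = {2, 3, 4}  B2 = {1, 2, 3}  B3 = {1, 2, 5}
Tree: B1–B2, B2–B3

Each bag holds 3 vertices, so the decomposition has width 2, which upper-bounds the treewidth. For the lower bound, G contains the cycle 2–4–3–1–5–2, so G is not a forest; only forests have treewidth ≤ 1, hence tw(G) ≥ 2. Therefore the treewidth is 2.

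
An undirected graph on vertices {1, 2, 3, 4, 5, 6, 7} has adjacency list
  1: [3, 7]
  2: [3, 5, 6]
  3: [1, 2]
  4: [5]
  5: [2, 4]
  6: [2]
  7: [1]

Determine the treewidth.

1

A width-1 tree decomposition is:
Bags: B1 = {2, 5}  B2 = {2, 3}  B3 = {2, 6}  B4 = {4, 5}  B5 = {1, 3}  B6 = {1, 7}
Tree: B1–B2, B2–B3, B1–B4, B2–B5, B5–B6
The largest bag has 2 vertices, giving width 1; this decomposition certifies tw(G) ≤ 1. G has an edge, so its treewidth is at least 1. Combining the bounds, tw(G) = 1.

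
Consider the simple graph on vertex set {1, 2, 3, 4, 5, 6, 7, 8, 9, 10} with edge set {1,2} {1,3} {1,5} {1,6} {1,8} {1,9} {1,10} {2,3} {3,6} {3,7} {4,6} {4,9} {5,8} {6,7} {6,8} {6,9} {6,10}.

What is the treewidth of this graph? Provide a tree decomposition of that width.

Treewidth 2.
One such decomposition:
Bags: B1 = {1, 6, 8}  B2 = {1, 3, 6}  B3 = {1, 5, 8}  B4 = {1, 6, 10}  B5 = {1, 6, 9}  B6 = {3, 6, 7}  B7 = {1, 2, 3}  B8 = {4, 6, 9}
Tree: B1–B2, B1–B3, B1–B4, B4–B5, B2–B6, B2–B7, B5–B8

The largest bag has 3 vertices, giving width 2; this decomposition certifies tw(G) ≤ 2. For the lower bound, the 3 vertices {1, 2, 3} are pairwise adjacent, and any tree decomposition puts a clique entirely inside one bag — forcing width ≥ 2. The upper and lower bounds meet at 2, so that is the treewidth.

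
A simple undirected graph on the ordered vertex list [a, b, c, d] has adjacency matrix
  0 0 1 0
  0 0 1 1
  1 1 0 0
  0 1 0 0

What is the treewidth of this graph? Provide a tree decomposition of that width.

Every bag has size at most 2, so the width is 2 − 1 = 1 and tw(G) ≤ 1. Since G has at least one edge (e.g. a–c), it is not an edgeless graph, so tw(G) ≥ 1. The upper and lower bounds meet at 1, so that is the treewidth.

Treewidth 1.
One such decomposition:
Bags: B1 = {a, c}  B2 = {b, c}  B3 = {b, d}
Tree: B1–B2, B2–B3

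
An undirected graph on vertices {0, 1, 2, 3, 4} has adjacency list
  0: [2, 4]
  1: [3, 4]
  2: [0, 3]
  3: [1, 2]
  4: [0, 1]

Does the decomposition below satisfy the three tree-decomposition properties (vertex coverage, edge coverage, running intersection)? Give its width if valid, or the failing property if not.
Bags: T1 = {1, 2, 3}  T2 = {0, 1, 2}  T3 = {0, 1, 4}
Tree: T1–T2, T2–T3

Checking the three conditions: (i) the bags cover all of {0, 1, 2, 3, 4}; (ii) for each edge, some bag contains both endpoints; (iii) the bags containing any fixed vertex form a subtree. All hold, so the decomposition is valid with width 3 − 1 = 2.

Yes; width 2.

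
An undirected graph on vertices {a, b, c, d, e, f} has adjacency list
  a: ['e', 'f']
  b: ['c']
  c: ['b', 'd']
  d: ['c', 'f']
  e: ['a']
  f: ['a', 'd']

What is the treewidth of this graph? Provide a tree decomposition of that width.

Treewidth 1.
One such decomposition:
Bags: B1 = {a, e}  B2 = {a, f}  B3 = {d, f}  B4 = {c, d}  B5 = {b, c}
Tree: B1–B2, B2–B3, B3–B4, B4–B5

Each bag holds 2 vertices, so the decomposition has width 1, which upper-bounds the treewidth. G has an edge, so its treewidth is at least 1. The upper and lower bounds meet at 1, so that is the treewidth.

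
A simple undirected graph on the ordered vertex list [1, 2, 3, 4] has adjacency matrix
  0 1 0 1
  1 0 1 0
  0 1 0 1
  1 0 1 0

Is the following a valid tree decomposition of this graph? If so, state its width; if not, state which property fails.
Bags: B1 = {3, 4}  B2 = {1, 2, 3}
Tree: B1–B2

No — edge (1,4) lies in no bag.

A tree decomposition must satisfy three properties: every vertex lies in some bag; for every edge, both endpoints lie together in some bag; and for every vertex, the bags containing it form a connected subtree. Here edge (1,4) lies in no bag, so the decomposition is invalid.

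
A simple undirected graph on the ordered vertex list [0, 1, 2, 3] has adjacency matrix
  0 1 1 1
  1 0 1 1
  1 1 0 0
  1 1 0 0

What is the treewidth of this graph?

2

A width-2 tree decomposition is:
Bags: B1 = {0, 1, 2}  B2 = {0, 1, 3}
Tree: B1–B2
Every bag has size at most 3, so the width is 3 − 1 = 2 and tw(G) ≤ 2. Conversely, {0, 1, 2} is a clique of size 3, and the vertices of any clique must share a bag in every tree decomposition; so some bag has ≥ 3 vertices and tw(G) ≥ 2. Therefore the treewidth is 2.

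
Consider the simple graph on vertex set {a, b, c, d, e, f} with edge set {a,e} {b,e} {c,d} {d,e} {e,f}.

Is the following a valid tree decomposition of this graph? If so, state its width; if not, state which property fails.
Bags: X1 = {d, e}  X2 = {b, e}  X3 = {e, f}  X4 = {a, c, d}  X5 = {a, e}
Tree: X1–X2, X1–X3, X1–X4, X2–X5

No — bags containing vertex a are not connected in the tree.

A tree decomposition must satisfy three properties: every vertex lies in some bag; for every edge, both endpoints lie together in some bag; and for every vertex, the bags containing it form a connected subtree. Here bags containing vertex a are not connected in the tree, so the decomposition is invalid.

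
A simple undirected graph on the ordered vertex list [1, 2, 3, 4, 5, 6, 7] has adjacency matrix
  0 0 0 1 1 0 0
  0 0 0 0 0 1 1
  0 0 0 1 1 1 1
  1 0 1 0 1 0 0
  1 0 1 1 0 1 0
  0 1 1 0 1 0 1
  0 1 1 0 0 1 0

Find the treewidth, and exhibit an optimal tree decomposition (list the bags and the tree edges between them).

Each bag holds 3 vertices, so the decomposition has width 2, which upper-bounds the treewidth. For the lower bound, the 3 vertices {1, 4, 5} are pairwise adjacent, and any tree decomposition puts a clique entirely inside one bag — forcing width ≥ 2. The upper and lower bounds meet at 2, so that is the treewidth.

Treewidth 2.
One such decomposition:
Bags: B1 = {2, 6, 7}  B2 = {3, 6, 7}  B3 = {3, 5, 6}  B4 = {3, 4, 5}  B5 = {1, 4, 5}
Tree: B1–B2, B2–B3, B3–B4, B4–B5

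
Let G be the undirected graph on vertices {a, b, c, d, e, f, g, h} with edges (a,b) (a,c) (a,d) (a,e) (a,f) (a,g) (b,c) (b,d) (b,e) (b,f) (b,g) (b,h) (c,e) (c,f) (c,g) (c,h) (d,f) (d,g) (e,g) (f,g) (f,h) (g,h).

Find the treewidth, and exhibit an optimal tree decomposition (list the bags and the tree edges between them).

Treewidth 4.
One optimal decomposition is:
Bags: B1 = {a, b, c, f, g}  B2 = {a, b, d, f, g}  B3 = {b, c, f, g, h}  B4 = {a, b, c, e, g}
Tree: B1–B2, B1–B3, B1–B4

Each bag holds 5 vertices, so the decomposition has width 4, which upper-bounds the treewidth. On the other hand G contains the 5-clique {a, b, c, e, g}. A clique must lie in a single bag of any decomposition, so no decomposition can have width below 4. Hence tw(G) = 4 exactly.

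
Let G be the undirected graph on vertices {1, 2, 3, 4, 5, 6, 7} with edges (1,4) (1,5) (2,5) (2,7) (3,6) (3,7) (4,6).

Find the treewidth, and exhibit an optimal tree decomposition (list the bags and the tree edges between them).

Each bag holds 3 vertices, so the decomposition has width 2, which upper-bounds the treewidth. The edges 3–6–4–1–5–2–7–3 form a cycle, so G is not a tree and its treewidth is at least 2. Therefore the treewidth is 2.

Treewidth 2.
One optimal decomposition is:
Bags: B1 = {3, 4, 6}  B2 = {1, 3, 4}  B3 = {1, 3, 5}  B4 = {2, 3, 5}  B5 = {2, 3, 7}
Tree: B1–B2, B2–B3, B3–B4, B4–B5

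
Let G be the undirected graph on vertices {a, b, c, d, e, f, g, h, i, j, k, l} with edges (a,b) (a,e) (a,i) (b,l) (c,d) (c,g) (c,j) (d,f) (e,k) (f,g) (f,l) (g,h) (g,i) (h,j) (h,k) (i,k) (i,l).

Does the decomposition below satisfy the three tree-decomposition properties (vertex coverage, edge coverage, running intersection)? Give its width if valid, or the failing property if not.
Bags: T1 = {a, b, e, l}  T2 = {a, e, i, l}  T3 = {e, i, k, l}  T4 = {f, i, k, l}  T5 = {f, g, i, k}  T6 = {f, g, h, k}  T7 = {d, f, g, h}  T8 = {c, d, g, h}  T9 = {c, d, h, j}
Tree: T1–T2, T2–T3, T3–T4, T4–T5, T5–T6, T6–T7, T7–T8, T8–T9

Checking the three conditions: (i) the bags cover all of {a, b, c, d, e, f, g, h, i, j, k, l}; (ii) for each edge, some bag contains both endpoints; (iii) the bags containing any fixed vertex form a subtree. All hold, so the decomposition is valid with width 4 − 1 = 3.

Yes; width 3.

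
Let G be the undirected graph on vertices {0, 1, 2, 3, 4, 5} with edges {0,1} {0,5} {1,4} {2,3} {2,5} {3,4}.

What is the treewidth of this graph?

A width-2 tree decomposition is:
Bags: B1 = {0, 1, 4}  B2 = {0, 4, 5}  B3 = {2, 4, 5}  B4 = {2, 3, 4}
Tree: B1–B2, B2–B3, B3–B4
Each bag holds 3 vertices, so the decomposition has width 2, which upper-bounds the treewidth. The edges 4–1–0–5–2–3–4 form a cycle, so G is not a tree and its treewidth is at least 2. Combining the bounds, tw(G) = 2.

2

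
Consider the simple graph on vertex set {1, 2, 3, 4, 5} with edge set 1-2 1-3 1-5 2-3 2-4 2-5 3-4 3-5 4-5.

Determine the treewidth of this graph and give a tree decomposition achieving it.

Treewidth 3.
Bags: B1 = {1, 2, 3, 5}  B2 = {2, 3, 4, 5}
Tree: B1–B2

Every bag has size at most 4, so the width is 4 − 1 = 3 and tw(G) ≤ 3. For the lower bound, the 4 vertices {1, 2, 3, 5} are pairwise adjacent, and any tree decomposition puts a clique entirely inside one bag — forcing width ≥ 3. Therefore the treewidth is 3.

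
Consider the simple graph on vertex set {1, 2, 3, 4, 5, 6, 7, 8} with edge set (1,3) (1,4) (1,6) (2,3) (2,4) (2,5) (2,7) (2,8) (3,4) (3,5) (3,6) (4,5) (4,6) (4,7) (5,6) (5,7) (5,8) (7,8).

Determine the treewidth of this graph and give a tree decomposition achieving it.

Every bag has size at most 4, so the width is 4 − 1 = 3 and tw(G) ≤ 3. On the other hand G contains the 4-clique {2, 5, 7, 8}. A clique must lie in a single bag of any decomposition, so no decomposition can have width below 3. Combining the bounds, tw(G) = 3.

Treewidth 3.
One such decomposition:
Bags: B1 = {3, 4, 5, 6}  B2 = {2, 3, 4, 5}  B3 = {2, 4, 5, 7}  B4 = {1, 3, 4, 6}  B5 = {2, 5, 7, 8}
Tree: B1–B2, B2–B3, B1–B4, B3–B5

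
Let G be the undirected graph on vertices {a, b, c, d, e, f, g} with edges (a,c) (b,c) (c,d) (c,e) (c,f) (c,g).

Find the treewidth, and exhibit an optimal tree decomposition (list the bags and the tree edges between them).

Every bag has size at most 2, so the width is 2 − 1 = 1 and tw(G) ≤ 1. Since G has at least one edge (e.g. f–c), it is not an edgeless graph, so tw(G) ≥ 1. Combining the bounds, tw(G) = 1.

Treewidth 1.
Bags: B1 = {c, f}  B2 = {c, d}  B3 = {a, c}  B4 = {c, e}  B5 = {c, g}  B6 = {b, c}
Tree: B1–B2, B2–B3, B1–B4, B2–B5, B3–B6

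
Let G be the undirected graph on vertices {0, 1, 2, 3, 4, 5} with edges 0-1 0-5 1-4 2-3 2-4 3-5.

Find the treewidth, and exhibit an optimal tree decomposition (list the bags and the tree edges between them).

The largest bag has 3 vertices, giving width 2; this decomposition certifies tw(G) ≤ 2. The edges 1–4–2–3–5–0–1 form a cycle, so G is not a tree and its treewidth is at least 2. The upper and lower bounds meet at 2, so that is the treewidth.

Treewidth 2.
Bags: B1 = {1, 2, 4}  B2 = {1, 2, 3}  B3 = {1, 3, 5}  B4 = {0, 1, 5}
Tree: B1–B2, B2–B3, B3–B4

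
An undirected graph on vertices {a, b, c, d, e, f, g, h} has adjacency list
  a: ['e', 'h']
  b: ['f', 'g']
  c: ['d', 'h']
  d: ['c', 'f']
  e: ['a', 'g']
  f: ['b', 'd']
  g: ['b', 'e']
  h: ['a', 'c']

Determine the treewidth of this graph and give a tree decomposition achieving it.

Treewidth 2.
One optimal decomposition is:
Bags: B1 = {a, c, h}  B2 = {a, c, e}  B3 = {c, e, g}  B4 = {b, c, g}  B5 = {b, c, f}  B6 = {c, d, f}
Tree: B1–B2, B2–B3, B3–B4, B4–B5, B5–B6

Every bag has size at most 3, so the width is 3 − 1 = 2 and tw(G) ≤ 2. For the lower bound, G contains the cycle c–h–a–e–g–b–f–d–c, so G is not a forest; only forests have treewidth ≤ 1, hence tw(G) ≥ 2. Combining the bounds, tw(G) = 2.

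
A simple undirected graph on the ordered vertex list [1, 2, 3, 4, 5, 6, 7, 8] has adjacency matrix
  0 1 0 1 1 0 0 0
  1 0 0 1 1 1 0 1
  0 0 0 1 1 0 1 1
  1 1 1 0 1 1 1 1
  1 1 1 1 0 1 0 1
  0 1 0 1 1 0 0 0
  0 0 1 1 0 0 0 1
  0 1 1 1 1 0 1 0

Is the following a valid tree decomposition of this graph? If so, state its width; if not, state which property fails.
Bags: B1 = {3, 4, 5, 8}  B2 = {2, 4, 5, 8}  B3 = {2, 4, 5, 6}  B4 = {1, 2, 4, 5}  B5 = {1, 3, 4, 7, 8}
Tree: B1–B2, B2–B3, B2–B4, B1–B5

No — bags containing vertex 1 are not connected in the tree.

A tree decomposition must satisfy three properties: every vertex lies in some bag; for every edge, both endpoints lie together in some bag; and for every vertex, the bags containing it form a connected subtree. Here bags containing vertex 1 are not connected in the tree, so the decomposition is invalid.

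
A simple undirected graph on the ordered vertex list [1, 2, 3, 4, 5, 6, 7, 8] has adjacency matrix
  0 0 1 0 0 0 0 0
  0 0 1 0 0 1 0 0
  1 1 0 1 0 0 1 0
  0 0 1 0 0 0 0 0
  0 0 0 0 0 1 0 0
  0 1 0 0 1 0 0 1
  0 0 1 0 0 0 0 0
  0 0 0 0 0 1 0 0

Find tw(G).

1

A width-1 tree decomposition is:
Bags: B1 = {1, 3}  B2 = {3, 4}  B3 = {3, 7}  B4 = {2, 3}  B5 = {2, 6}  B6 = {6, 8}  B7 = {5, 6}
Tree: B1–B2, B1–B3, B2–B4, B4–B5, B5–B6, B6–B7
Every bag has size at most 2, so the width is 2 − 1 = 1 and tw(G) ≤ 1. Any graph with an edge has treewidth ≥ 1, and G has the edge 3–1. Combining the bounds, tw(G) = 1.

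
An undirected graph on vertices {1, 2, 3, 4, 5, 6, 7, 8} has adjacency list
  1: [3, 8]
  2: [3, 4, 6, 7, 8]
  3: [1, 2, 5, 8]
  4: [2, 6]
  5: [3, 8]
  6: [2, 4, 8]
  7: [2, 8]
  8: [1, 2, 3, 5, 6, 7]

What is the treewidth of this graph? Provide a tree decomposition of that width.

Treewidth 2.
One optimal decomposition is:
Bags: B1 = {2, 7, 8}  B2 = {2, 3, 8}  B3 = {2, 6, 8}  B4 = {2, 4, 6}  B5 = {3, 5, 8}  B6 = {1, 3, 8}
Tree: B1–B2, B2–B3, B3–B4, B2–B5, B2–B6

Each bag holds 3 vertices, so the decomposition has width 2, which upper-bounds the treewidth. On the other hand G contains the 3-clique {1, 3, 8}. A clique must lie in a single bag of any decomposition, so no decomposition can have width below 2. Therefore the treewidth is 2.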